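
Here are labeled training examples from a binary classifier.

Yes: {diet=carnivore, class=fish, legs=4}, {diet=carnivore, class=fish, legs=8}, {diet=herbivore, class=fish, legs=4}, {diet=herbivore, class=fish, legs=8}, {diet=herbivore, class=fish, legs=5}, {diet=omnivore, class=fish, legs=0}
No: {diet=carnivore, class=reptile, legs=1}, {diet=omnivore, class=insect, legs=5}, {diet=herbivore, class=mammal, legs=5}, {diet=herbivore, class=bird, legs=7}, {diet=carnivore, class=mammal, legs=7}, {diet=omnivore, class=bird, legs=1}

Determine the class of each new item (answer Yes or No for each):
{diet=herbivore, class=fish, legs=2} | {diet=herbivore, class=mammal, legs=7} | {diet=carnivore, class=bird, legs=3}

Looking at the examples, the only property every 'Yes' case has and every 'No' case lacks is: class is fish.
Yes: {diet=herbivore, class=fish, legs=2}, since class is fish. No: {diet=herbivore, class=mammal, legs=7}, since class is mammal. No: {diet=carnivore, class=bird, legs=3}, since class is bird.

Yes, No, No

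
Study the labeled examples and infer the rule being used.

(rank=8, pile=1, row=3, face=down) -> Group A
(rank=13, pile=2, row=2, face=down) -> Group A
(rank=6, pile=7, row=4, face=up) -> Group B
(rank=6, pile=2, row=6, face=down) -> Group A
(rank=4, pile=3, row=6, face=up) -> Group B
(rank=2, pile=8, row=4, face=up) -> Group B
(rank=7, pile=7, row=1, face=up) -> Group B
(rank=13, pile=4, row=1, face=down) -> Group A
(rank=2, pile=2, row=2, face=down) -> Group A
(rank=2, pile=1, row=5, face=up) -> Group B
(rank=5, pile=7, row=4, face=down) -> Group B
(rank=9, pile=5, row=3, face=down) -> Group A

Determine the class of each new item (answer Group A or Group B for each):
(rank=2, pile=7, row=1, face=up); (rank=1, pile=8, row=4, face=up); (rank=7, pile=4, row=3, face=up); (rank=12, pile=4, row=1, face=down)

Group B, Group B, Group B, Group A

All 'Group A' examples share one property — face is down AND pile ≤ 5 — and every 'Group B' example lacks it.
Group B: (rank=2, pile=7, row=1, face=up), since face is up, pile = 7. Group B: (rank=1, pile=8, row=4, face=up), since face is up, pile = 8. Group B: (rank=7, pile=4, row=3, face=up), since face is up, pile = 4. Group A: (rank=12, pile=4, row=1, face=down), since face is down, pile = 4.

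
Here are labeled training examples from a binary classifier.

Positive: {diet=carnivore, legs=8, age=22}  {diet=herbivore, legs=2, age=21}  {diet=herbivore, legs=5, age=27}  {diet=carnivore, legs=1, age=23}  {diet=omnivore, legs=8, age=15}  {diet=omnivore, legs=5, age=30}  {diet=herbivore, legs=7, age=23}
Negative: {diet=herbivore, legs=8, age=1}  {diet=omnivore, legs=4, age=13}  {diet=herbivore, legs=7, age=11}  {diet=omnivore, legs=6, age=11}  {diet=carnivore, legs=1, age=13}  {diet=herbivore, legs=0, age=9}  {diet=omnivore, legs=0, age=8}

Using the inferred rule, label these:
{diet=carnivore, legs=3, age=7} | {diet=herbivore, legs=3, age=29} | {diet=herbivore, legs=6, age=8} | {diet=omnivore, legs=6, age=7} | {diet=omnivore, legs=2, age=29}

Every 'Positive' example satisfies: age ≥ 15. None of the 'Negative' examples do.
{diet=carnivore, legs=3, age=7} — age = 7, hence Negative. {diet=herbivore, legs=3, age=29} — age = 29, hence Positive. {diet=herbivore, legs=6, age=8} — age = 8, hence Negative. {diet=omnivore, legs=6, age=7} — age = 7, hence Negative. {diet=omnivore, legs=2, age=29} — age = 29, hence Positive.

Negative, Positive, Negative, Negative, Positive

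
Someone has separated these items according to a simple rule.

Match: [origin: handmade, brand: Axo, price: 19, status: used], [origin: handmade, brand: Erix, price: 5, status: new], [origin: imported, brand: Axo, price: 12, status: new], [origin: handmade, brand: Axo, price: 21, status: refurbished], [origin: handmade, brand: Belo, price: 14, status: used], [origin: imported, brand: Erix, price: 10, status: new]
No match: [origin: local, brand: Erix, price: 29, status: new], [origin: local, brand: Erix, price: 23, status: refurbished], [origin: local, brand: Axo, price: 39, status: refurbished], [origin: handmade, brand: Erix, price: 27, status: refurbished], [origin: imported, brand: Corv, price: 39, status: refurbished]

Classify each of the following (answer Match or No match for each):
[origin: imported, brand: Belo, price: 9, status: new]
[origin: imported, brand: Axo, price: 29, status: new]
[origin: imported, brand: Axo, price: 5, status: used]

The simplest hypothesis consistent with all the labels is: price ≤ 21.

Match, No match, Match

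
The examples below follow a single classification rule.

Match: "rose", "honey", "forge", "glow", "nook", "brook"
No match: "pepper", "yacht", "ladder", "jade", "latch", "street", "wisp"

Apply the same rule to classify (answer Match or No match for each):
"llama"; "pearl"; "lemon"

No match, No match, Match

All 'Match' examples share one property — contains 'o' — and every 'No match' example lacks it.
"llama" → no 'o' → No match.
"pearl" → no 'o' → No match.
"lemon" → has 'o' → Match.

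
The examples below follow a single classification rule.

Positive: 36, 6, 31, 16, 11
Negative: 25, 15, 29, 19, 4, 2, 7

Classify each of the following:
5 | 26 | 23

A rule that fits every label: ≡ 1 (mod 5) — true of each 'Positive' example, false of each 'Negative' one.
5 — 5 mod 5 = 0, hence Negative. 26 — 26 mod 5 = 1, hence Positive. 23 — 23 mod 5 = 3, hence Negative.

Negative, Positive, Negative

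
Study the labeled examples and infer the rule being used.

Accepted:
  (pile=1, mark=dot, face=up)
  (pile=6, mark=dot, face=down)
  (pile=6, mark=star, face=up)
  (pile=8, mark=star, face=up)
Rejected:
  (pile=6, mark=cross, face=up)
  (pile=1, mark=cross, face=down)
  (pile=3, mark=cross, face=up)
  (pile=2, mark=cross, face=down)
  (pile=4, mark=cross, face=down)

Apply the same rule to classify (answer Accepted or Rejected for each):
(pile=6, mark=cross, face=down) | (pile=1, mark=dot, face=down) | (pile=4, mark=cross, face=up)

Rejected, Accepted, Rejected

Comparing the two groups points to one rule — mark is not cross.
(pile=6, mark=cross, face=down): mark is cross, fails the rule → Rejected. (pile=1, mark=dot, face=down): mark is dot, qualifies → Accepted. (pile=4, mark=cross, face=up): mark is cross, fails the rule → Rejected.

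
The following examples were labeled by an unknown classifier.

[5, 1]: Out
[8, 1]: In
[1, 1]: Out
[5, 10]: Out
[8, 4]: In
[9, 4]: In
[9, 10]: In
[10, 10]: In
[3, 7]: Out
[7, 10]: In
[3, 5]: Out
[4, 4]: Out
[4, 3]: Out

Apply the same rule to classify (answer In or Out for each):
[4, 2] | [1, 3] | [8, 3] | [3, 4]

Out, Out, In, Out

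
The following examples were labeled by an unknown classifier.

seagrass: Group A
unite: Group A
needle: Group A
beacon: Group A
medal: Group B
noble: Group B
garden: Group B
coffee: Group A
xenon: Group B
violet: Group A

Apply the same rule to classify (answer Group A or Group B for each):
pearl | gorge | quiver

Group B, Group B, Group A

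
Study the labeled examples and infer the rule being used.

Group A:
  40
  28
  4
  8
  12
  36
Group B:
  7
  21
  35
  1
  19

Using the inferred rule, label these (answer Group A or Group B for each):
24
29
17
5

Group A, Group B, Group B, Group B

Rule: even. This holds for each 'Group A' example and fails for each 'Group B' one.
24: 24 is even — checks out, so Group A. 29: 29 is odd — fails this test, so Group B. 17: 17 is odd — fails this test, so Group B. 5: 5 is odd — fails this test, so Group B.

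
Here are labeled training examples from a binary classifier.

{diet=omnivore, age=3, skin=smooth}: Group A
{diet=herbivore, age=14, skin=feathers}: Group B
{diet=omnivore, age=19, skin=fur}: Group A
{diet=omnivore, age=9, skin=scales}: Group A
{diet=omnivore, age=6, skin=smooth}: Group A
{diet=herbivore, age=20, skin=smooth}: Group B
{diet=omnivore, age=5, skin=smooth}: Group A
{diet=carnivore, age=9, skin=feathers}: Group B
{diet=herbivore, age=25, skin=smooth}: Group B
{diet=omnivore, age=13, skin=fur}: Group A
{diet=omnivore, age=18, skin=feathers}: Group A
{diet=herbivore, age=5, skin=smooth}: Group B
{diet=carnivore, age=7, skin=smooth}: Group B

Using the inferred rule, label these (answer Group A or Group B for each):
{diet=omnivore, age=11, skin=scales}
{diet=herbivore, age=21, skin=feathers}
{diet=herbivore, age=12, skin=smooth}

Group A, Group B, Group B

The classifier is using: diet is omnivore.
{diet=omnivore, age=11, skin=scales} → diet is omnivore → Group A. {diet=herbivore, age=21, skin=feathers} → diet is herbivore → Group B. {diet=herbivore, age=12, skin=smooth} → diet is herbivore → Group B.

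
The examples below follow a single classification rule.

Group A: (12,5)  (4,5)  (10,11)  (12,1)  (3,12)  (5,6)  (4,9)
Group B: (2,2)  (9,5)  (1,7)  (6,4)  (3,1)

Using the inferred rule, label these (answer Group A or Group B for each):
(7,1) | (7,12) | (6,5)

The distinguishing property — sum is odd — holds for all the 'Group A' cases and none of the 'Group B' cases.

Group B, Group A, Group A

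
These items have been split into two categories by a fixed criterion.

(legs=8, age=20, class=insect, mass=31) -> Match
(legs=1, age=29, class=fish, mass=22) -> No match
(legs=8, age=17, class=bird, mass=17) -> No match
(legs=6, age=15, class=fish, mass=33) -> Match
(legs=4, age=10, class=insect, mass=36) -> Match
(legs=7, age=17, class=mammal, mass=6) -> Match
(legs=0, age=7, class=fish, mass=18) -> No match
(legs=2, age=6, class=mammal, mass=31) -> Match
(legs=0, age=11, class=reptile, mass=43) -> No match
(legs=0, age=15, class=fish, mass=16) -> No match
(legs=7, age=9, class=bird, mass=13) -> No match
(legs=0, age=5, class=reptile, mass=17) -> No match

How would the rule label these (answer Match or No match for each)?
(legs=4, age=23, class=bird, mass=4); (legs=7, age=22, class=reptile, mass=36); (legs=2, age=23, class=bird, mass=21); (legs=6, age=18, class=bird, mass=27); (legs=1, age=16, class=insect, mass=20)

No match, Match, No match, No match, No match

The classifier is using: class is not bird AND legs ≥ 2.
(legs=4, age=23, class=bird, mass=4): class is bird, legs = 4, doesn't match → No match. (legs=7, age=22, class=reptile, mass=36): class is reptile, legs = 7, matches → Match. (legs=2, age=23, class=bird, mass=21): class is bird, legs = 2, doesn't match → No match. (legs=6, age=18, class=bird, mass=27): class is bird, legs = 6, doesn't match → No match. (legs=1, age=16, class=insect, mass=20): class is insect, legs = 1, doesn't match → No match.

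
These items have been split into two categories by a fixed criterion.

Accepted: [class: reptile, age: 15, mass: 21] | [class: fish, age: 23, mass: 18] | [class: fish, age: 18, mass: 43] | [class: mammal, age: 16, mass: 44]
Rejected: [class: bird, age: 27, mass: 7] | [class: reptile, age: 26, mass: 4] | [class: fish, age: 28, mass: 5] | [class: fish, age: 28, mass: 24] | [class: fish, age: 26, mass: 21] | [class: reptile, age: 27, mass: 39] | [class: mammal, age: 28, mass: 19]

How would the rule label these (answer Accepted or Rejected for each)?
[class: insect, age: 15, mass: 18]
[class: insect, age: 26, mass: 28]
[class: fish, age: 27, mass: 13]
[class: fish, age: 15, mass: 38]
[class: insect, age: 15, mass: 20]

Accepted, Rejected, Rejected, Accepted, Accepted

The classifier is using: age ≤ 23.
Accepted: [class: insect, age: 15, mass: 18], since age = 15. Rejected: [class: insect, age: 26, mass: 28], since age = 26. Rejected: [class: fish, age: 27, mass: 13], since age = 27. Accepted: [class: fish, age: 15, mass: 38], since age = 15. Accepted: [class: insect, age: 15, mass: 20], since age = 15.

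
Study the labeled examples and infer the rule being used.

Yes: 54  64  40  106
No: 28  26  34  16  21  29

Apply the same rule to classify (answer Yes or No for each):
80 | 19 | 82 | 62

Yes, No, Yes, Yes

A rule that fits every label: at least 40 — true of each 'Yes' example, false of each 'No' one.
80: 80 ≥ 40, satisfies this → Yes. 19: 19 < 40, lacks this property → No. 82: 82 ≥ 40, satisfies this → Yes. 62: 62 ≥ 40, satisfies this → Yes.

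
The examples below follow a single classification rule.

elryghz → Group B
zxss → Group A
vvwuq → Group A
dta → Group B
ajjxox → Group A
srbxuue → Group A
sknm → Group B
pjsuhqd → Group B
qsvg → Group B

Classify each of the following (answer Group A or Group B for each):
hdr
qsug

Group B, Group B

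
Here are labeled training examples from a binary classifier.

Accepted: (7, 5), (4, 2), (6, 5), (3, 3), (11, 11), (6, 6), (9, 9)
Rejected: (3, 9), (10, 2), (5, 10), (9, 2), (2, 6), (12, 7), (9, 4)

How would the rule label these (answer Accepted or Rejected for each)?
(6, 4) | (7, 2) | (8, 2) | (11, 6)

All 'Accepted' examples share one property — |first − second| ≤ 2 — and every 'Rejected' example lacks it.
(6, 4): |6−4| = 2 — matches, so Accepted.
(7, 2): |7−2| = 5 — lacks this property, so Rejected.
(8, 2): |8−2| = 6 — lacks this property, so Rejected.
(11, 6): |11−6| = 5 — lacks this property, so Rejected.

Accepted, Rejected, Rejected, Rejected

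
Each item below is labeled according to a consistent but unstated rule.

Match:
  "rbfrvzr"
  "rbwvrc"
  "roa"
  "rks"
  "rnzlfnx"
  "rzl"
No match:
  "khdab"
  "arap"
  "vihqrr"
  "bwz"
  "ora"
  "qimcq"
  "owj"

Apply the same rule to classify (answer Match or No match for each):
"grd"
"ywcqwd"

The pattern is that an item is 'Match' exactly when: starts with 'r'.

No match, No match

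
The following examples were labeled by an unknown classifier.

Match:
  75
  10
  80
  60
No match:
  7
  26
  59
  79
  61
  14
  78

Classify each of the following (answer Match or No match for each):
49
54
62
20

No match, No match, No match, Match

Rule: multiple of 5. This holds for each 'Match' example and fails for each 'No match' one.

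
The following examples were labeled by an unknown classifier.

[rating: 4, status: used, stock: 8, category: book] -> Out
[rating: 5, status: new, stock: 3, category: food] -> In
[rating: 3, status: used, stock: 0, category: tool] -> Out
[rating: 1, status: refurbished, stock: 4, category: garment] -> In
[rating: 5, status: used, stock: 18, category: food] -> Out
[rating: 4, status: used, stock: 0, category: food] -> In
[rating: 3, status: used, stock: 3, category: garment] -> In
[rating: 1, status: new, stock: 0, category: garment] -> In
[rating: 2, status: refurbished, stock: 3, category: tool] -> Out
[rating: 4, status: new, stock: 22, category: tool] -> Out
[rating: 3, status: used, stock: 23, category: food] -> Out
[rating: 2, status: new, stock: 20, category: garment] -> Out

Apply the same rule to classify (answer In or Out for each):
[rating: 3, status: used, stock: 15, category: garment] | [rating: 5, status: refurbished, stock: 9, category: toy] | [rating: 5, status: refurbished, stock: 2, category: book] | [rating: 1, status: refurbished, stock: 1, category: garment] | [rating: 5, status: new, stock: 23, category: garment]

Out, Out, In, In, Out

The common property of the 'In' items is: category is not tool AND stock ≤ 4. No 'Out' item has it.
Out: [rating: 3, status: used, stock: 15, category: garment], since category is garment, stock = 15. Out: [rating: 5, status: refurbished, stock: 9, category: toy], since category is toy, stock = 9. In: [rating: 5, status: refurbished, stock: 2, category: book], since category is book, stock = 2. In: [rating: 1, status: refurbished, stock: 1, category: garment], since category is garment, stock = 1. Out: [rating: 5, status: new, stock: 23, category: garment], since category is garment, stock = 23.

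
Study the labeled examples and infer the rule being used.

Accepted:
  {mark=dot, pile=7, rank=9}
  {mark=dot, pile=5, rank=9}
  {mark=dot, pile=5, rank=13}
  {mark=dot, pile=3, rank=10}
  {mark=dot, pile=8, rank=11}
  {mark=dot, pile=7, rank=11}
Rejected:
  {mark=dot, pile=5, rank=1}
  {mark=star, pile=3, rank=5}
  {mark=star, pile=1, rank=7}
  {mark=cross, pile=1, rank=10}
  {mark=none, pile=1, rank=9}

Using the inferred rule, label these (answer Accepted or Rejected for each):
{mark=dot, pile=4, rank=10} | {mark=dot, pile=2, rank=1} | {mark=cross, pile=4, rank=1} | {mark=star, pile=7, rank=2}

Accepted, Rejected, Rejected, Rejected

One predicate separates the groups cleanly: mark is dot AND rank ≥ 5.
{mark=dot, pile=4, rank=10} — mark is dot, rank = 10, hence Accepted.
{mark=dot, pile=2, rank=1} — mark is dot, rank = 1, hence Rejected.
{mark=cross, pile=4, rank=1} — mark is cross, rank = 1, hence Rejected.
{mark=star, pile=7, rank=2} — mark is star, rank = 2, hence Rejected.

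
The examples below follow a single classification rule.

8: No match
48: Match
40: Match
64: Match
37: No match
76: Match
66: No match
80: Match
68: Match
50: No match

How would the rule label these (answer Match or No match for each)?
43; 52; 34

No match, Match, No match

Rule: multiple of 4 AND at least 37. This holds for each 'Match' example and fails for each 'No match' one.
43 — 43 = 4·10 + 3, 43 ≥ 37, hence No match. 52 — 52 = 4·13, 52 ≥ 37, hence Match. 34 — 34 = 4·8 + 2, 34 < 37, hence No match.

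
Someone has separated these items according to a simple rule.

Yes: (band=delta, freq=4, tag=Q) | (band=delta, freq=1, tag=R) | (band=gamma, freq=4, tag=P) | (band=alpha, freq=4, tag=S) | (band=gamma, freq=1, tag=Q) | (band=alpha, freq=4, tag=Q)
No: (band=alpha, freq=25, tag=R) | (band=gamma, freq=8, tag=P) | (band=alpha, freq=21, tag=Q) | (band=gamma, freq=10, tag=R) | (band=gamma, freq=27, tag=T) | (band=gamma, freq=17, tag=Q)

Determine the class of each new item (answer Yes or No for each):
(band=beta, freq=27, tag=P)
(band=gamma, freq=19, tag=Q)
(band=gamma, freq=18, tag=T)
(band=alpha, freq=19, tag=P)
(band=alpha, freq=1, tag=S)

No, No, No, No, Yes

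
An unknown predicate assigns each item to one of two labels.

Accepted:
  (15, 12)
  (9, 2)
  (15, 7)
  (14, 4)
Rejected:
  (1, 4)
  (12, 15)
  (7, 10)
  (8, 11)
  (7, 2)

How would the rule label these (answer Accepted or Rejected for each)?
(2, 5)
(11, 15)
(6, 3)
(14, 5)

One predicate separates the groups cleanly: first > second AND sum ≥ 11.

Rejected, Rejected, Rejected, Accepted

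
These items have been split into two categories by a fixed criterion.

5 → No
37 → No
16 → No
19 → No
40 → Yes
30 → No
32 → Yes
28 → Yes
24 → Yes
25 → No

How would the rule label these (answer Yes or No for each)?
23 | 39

The common property of the 'Yes' items is: multiple of 4 AND at least 19. No 'No' item has it.
23: No (23 = 4·5 + 3, 23 ≥ 19).
39: No (39 = 4·9 + 3, 39 ≥ 19).

No, No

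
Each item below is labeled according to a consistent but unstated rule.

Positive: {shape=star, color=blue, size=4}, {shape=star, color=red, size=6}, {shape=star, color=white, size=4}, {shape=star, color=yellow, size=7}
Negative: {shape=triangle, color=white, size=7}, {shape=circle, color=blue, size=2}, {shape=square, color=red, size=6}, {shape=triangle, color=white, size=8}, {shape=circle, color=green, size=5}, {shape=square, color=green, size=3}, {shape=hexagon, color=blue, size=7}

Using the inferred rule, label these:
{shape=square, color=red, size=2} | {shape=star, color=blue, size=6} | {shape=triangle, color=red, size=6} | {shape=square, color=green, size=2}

Negative, Positive, Negative, Negative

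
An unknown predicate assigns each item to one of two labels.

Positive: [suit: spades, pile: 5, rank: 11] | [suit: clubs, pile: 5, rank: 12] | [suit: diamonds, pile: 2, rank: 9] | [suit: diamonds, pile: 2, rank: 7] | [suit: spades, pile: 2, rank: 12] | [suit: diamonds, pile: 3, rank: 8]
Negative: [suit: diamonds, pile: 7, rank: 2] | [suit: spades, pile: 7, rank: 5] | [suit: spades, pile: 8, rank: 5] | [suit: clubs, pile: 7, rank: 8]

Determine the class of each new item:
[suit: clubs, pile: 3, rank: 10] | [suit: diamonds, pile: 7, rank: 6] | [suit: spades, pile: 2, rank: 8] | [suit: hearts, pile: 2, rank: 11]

Positive, Negative, Positive, Positive

The common property of the 'Positive' items is: pile ≤ 5. No 'Negative' item has it.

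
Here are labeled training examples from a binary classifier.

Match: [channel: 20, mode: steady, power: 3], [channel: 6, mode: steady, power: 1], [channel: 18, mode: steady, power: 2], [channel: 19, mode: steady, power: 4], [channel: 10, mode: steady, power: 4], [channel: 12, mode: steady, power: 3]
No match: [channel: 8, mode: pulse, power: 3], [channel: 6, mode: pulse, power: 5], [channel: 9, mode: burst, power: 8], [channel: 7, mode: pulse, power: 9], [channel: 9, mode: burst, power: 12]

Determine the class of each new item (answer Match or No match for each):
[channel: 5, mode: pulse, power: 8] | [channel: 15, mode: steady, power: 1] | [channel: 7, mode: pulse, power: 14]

No match, Match, No match

A rule that fits every label: mode is steady — true of each 'Match' example, false of each 'No match' one.
[channel: 5, mode: pulse, power: 8]: mode is pulse, does not satisfy this → No match. [channel: 15, mode: steady, power: 1]: mode is steady, has this property → Match. [channel: 7, mode: pulse, power: 14]: mode is pulse, does not satisfy this → No match.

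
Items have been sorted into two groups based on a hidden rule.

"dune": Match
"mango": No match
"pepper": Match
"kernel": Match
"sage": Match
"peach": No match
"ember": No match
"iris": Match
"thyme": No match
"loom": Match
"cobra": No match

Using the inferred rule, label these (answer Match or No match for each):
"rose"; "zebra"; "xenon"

The pattern is that an item is 'Match' exactly when: even length.
"rose": length 4 — checks out, so Match. "zebra": length 5 — doesn't qualify, so No match. "xenon": length 5 — doesn't qualify, so No match.

Match, No match, No match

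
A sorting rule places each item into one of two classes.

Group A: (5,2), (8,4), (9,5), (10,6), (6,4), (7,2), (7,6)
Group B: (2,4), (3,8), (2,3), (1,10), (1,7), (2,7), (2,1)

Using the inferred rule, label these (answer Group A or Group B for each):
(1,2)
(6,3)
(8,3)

A rule that fits every label: first ≥ 4 — true of each 'Group A' example, false of each 'Group B' one.
(1,2): Group B (first 1). (6,3): Group A (first 6). (8,3): Group A (first 8).

Group B, Group A, Group A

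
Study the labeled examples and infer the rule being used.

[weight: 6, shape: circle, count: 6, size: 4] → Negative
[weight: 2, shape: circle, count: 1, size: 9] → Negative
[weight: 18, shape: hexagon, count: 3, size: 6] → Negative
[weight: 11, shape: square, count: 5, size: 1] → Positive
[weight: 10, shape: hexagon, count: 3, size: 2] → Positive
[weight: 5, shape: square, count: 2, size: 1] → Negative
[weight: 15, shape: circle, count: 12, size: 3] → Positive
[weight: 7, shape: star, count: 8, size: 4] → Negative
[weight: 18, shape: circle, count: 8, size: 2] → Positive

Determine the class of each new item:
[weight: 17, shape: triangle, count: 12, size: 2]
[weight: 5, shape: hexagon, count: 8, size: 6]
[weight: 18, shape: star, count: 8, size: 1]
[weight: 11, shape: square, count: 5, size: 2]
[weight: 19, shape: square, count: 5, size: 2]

The pattern is that an item is 'Positive' exactly when: count ≥ 3 AND size ≤ 3.

Positive, Negative, Positive, Positive, Positive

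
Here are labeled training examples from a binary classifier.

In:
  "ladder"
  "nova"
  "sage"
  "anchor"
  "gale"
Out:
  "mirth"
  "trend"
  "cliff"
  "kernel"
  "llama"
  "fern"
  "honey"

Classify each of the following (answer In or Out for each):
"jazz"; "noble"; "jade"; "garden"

In, Out, In, In

The pattern is that an item is 'In' exactly when: even length AND contains 'a'.
"jazz" → length 4, has 'a' → In. "noble" → length 5, no 'a' → Out. "jade" → length 4, has 'a' → In. "garden" → length 6, has 'a' → In.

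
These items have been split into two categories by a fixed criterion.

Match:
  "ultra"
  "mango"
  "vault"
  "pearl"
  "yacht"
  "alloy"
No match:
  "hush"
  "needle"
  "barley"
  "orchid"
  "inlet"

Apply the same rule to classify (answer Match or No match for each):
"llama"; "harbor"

Match, No match

'Match' ⟺ odd length AND contains 'a'.
"llama" → length 5, has 'a' → Match.
"harbor" → length 6, has 'a' → No match.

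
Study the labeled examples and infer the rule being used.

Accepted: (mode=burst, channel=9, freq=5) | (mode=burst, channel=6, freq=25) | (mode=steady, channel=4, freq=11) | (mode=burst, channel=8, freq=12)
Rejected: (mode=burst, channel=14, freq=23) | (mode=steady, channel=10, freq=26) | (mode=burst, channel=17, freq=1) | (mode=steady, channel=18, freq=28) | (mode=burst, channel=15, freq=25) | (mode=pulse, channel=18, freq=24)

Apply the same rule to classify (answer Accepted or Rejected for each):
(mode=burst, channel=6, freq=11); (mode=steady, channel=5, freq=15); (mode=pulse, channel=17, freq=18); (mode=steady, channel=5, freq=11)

'Accepted' ⟺ channel ≤ 9.
(mode=burst, channel=6, freq=11) — channel = 6, hence Accepted.
(mode=steady, channel=5, freq=15) — channel = 5, hence Accepted.
(mode=pulse, channel=17, freq=18) — channel = 17, hence Rejected.
(mode=steady, channel=5, freq=11) — channel = 5, hence Accepted.

Accepted, Accepted, Rejected, Accepted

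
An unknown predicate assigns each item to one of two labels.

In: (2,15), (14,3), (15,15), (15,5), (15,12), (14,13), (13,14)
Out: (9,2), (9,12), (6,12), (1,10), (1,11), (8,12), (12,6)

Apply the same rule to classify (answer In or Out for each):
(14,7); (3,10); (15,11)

The rule appears to be: max ≥ 13.
(14,7): max 14 — satisfies this, so In.
(3,10): max 10 — lacks this property, so Out.
(15,11): max 15 — satisfies this, so In.

In, Out, In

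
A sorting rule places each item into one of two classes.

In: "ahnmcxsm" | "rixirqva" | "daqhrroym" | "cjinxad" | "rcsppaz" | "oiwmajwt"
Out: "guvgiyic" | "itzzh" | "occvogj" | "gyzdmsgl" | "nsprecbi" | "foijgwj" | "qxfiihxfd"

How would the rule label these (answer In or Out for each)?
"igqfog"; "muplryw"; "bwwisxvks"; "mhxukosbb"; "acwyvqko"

Out, Out, Out, Out, In

Every 'In' example satisfies: contains 'a'. None of the 'Out' examples do.
"igqfog": no 'a', lacks this property → Out.
"muplryw": no 'a', lacks this property → Out.
"bwwisxvks": no 'a', lacks this property → Out.
"mhxukosbb": no 'a', lacks this property → Out.
"acwyvqko": has 'a', qualifies → In.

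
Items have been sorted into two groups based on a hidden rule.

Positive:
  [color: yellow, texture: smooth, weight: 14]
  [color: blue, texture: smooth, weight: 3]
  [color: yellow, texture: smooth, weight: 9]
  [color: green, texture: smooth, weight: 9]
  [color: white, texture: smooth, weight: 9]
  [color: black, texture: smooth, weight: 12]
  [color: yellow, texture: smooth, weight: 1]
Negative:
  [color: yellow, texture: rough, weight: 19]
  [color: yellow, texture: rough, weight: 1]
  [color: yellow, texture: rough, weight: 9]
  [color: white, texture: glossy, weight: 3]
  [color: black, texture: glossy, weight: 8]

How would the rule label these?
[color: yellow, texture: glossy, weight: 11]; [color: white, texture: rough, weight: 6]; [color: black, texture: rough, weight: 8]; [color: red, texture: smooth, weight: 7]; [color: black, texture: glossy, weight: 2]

Negative, Negative, Negative, Positive, Negative

The classifier is using: texture is smooth.
[color: yellow, texture: glossy, weight: 11]: texture is glossy, does not pass → Negative. [color: white, texture: rough, weight: 6]: texture is rough, does not pass → Negative. [color: black, texture: rough, weight: 8]: texture is rough, does not pass → Negative. [color: red, texture: smooth, weight: 7]: texture is smooth, passes → Positive. [color: black, texture: glossy, weight: 2]: texture is glossy, does not pass → Negative.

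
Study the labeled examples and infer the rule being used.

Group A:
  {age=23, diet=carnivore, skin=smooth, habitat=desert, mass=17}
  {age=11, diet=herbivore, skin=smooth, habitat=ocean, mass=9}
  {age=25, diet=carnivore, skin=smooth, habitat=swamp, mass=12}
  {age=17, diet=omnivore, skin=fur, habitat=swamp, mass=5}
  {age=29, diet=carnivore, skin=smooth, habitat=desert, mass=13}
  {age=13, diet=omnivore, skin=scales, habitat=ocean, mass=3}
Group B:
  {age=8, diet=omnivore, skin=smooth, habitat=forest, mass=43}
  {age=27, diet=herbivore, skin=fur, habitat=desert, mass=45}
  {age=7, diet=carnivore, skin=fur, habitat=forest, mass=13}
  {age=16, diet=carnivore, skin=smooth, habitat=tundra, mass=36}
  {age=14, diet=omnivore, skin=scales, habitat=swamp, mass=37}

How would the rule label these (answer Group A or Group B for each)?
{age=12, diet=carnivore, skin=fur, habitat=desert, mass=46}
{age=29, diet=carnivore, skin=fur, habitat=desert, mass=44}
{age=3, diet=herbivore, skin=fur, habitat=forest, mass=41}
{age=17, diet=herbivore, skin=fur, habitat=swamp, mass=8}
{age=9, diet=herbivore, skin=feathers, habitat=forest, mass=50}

Group B, Group B, Group B, Group A, Group B

Every 'Group A' example satisfies: age ≥ 8 AND mass ≤ 17. None of the 'Group B' examples do.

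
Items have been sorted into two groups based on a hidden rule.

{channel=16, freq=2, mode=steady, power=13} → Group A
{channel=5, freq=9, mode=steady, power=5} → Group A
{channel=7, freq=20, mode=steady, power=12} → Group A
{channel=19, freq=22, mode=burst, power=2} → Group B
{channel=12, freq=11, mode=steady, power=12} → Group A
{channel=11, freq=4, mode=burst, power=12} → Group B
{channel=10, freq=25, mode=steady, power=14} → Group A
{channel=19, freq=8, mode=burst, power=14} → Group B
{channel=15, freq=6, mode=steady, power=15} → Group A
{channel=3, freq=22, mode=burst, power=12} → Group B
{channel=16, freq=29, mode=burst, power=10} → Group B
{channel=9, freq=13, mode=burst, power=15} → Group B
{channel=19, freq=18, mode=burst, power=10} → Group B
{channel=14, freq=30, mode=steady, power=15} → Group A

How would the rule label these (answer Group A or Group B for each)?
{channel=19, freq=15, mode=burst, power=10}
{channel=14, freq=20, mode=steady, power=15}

The pattern is that an item is 'Group A' exactly when: mode is steady.
{channel=19, freq=15, mode=burst, power=10}: mode is burst — doesn't qualify, so Group B.
{channel=14, freq=20, mode=steady, power=15}: mode is steady — passes, so Group A.

Group B, Group A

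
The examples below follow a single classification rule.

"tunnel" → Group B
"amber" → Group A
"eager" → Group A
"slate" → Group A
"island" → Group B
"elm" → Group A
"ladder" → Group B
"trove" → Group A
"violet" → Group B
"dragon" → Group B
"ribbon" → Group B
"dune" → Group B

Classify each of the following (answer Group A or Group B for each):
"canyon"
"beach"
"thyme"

Group B, Group A, Group A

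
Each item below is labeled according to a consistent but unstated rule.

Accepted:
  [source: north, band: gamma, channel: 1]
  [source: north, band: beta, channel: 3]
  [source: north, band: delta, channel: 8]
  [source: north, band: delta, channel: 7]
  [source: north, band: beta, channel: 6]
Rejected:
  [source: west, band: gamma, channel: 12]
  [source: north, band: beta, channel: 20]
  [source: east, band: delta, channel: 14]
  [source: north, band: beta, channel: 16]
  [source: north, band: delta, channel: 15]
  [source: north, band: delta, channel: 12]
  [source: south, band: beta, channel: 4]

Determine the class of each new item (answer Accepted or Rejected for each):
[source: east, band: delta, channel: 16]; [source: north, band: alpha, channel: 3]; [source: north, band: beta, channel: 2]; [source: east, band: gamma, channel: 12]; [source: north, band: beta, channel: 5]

Rejected, Accepted, Accepted, Rejected, Accepted

The common property of the 'Accepted' items is: source is north AND channel ≤ 8. No 'Rejected' item has it.
[source: east, band: delta, channel: 16]: Rejected (source is east, channel = 16).
[source: north, band: alpha, channel: 3]: Accepted (source is north, channel = 3).
[source: north, band: beta, channel: 2]: Accepted (source is north, channel = 2).
[source: east, band: gamma, channel: 12]: Rejected (source is east, channel = 12).
[source: north, band: beta, channel: 5]: Accepted (source is north, channel = 5).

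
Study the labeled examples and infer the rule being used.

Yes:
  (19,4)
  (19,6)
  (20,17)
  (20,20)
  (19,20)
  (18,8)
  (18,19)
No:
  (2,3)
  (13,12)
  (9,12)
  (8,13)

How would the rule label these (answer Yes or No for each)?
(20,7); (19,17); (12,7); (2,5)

The distinguishing property — first ≥ 17 — holds for all the 'Yes' cases and none of the 'No' cases.

Yes, Yes, No, No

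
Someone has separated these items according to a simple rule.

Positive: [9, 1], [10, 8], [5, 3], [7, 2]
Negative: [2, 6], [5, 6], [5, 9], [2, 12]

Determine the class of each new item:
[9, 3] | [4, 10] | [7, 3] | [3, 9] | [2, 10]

The common property of the 'Positive' items is: first > second. No 'Negative' item has it.
[9, 3]: 9 > 3, fits → Positive.
[4, 10]: 4 < 10, lacks this property → Negative.
[7, 3]: 7 > 3, fits → Positive.
[3, 9]: 3 < 9, lacks this property → Negative.
[2, 10]: 2 < 10, lacks this property → Negative.

Positive, Negative, Positive, Negative, Negative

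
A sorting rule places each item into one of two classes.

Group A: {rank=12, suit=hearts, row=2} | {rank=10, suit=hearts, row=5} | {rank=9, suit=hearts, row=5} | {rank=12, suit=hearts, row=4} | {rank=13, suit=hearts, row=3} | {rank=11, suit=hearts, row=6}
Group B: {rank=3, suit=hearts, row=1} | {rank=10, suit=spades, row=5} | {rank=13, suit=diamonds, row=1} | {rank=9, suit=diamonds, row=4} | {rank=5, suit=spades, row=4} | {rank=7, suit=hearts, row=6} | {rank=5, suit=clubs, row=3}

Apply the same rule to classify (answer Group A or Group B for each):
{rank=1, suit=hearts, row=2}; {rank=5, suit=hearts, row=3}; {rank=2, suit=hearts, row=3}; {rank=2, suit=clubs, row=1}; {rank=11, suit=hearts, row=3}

Every 'Group A' example satisfies: suit is hearts AND rank ≥ 9. None of the 'Group B' examples do.
{rank=1, suit=hearts, row=2} — suit is hearts, rank = 1, hence Group B.
{rank=5, suit=hearts, row=3} — suit is hearts, rank = 5, hence Group B.
{rank=2, suit=hearts, row=3} — suit is hearts, rank = 2, hence Group B.
{rank=2, suit=clubs, row=1} — suit is clubs, rank = 2, hence Group B.
{rank=11, suit=hearts, row=3} — suit is hearts, rank = 11, hence Group A.

Group B, Group B, Group B, Group B, Group A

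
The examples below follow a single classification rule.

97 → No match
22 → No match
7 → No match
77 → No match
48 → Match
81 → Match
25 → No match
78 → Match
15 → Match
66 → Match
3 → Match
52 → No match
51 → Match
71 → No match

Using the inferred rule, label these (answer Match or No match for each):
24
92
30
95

The simplest hypothesis consistent with all the labels is: multiple of 3.
24: Match (24 = 3·8). 92: No match (92 = 3·30 + 2). 30: Match (30 = 3·10). 95: No match (95 = 3·31 + 2).

Match, No match, Match, No match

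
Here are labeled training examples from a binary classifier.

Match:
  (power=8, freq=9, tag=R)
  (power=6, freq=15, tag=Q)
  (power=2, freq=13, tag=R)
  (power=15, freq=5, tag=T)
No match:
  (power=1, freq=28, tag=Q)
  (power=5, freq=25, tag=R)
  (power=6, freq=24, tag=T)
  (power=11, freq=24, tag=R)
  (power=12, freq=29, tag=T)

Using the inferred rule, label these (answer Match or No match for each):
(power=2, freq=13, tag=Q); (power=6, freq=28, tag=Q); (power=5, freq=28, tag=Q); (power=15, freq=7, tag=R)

Match, No match, No match, Match

The pattern is that an item is 'Match' exactly when: freq ≤ 15.
Match: (power=2, freq=13, tag=Q), since freq = 13.
No match: (power=6, freq=28, tag=Q), since freq = 28.
No match: (power=5, freq=28, tag=Q), since freq = 28.
Match: (power=15, freq=7, tag=R), since freq = 7.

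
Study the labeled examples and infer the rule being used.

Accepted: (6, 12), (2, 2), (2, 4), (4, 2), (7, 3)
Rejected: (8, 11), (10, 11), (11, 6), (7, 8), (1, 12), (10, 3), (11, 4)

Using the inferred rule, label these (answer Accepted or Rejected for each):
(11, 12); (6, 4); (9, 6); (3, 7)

Rejected, Accepted, Rejected, Accepted

Rule: sum is even. This holds for each 'Accepted' example and fails for each 'Rejected' one.
(11, 12): 11+12 = 23, doesn't qualify → Rejected. (6, 4): 6+4 = 10, has this property → Accepted. (9, 6): 9+6 = 15, doesn't qualify → Rejected. (3, 7): 3+7 = 10, has this property → Accepted.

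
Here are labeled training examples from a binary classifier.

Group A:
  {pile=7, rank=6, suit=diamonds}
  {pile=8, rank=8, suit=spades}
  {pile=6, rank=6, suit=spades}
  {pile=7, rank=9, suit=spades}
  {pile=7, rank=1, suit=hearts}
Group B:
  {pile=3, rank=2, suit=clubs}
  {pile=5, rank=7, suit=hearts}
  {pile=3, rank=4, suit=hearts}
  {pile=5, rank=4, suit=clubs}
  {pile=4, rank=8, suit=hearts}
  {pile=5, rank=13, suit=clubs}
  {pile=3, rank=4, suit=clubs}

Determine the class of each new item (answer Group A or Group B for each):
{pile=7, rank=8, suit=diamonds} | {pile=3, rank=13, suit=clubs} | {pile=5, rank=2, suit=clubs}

The simplest hypothesis consistent with all the labels is: pile ≥ 6.
{pile=7, rank=8, suit=diamonds} → pile = 7 → Group A. {pile=3, rank=13, suit=clubs} → pile = 3 → Group B. {pile=5, rank=2, suit=clubs} → pile = 5 → Group B.

Group A, Group B, Group B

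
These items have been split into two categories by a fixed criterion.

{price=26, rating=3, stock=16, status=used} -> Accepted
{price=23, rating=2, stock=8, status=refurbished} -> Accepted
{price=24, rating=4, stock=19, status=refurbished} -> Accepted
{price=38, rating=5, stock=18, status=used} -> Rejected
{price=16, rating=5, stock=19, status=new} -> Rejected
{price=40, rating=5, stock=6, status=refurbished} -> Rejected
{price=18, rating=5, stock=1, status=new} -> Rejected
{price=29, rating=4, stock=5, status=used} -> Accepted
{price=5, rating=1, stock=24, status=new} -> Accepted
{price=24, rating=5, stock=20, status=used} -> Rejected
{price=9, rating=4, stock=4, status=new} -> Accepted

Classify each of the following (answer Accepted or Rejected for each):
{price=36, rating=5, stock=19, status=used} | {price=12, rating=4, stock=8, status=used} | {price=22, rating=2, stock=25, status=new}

The classifier is using: rating ≤ 4.
{price=36, rating=5, stock=19, status=used} — rating = 5, hence Rejected.
{price=12, rating=4, stock=8, status=used} — rating = 4, hence Accepted.
{price=22, rating=2, stock=25, status=new} — rating = 2, hence Accepted.

Rejected, Accepted, Accepted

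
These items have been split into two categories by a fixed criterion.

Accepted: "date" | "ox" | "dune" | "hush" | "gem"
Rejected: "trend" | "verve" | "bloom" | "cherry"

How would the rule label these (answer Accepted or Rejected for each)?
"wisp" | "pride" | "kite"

The common property of the 'Accepted' items is: length ≤ 4. No 'Rejected' item has it.

Accepted, Rejected, Accepted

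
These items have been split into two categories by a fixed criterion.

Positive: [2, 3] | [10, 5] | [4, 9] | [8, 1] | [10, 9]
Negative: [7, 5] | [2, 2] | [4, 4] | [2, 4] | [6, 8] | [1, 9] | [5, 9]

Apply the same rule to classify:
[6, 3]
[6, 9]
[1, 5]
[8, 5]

Positive, Positive, Negative, Positive

One predicate separates the groups cleanly: sum is odd.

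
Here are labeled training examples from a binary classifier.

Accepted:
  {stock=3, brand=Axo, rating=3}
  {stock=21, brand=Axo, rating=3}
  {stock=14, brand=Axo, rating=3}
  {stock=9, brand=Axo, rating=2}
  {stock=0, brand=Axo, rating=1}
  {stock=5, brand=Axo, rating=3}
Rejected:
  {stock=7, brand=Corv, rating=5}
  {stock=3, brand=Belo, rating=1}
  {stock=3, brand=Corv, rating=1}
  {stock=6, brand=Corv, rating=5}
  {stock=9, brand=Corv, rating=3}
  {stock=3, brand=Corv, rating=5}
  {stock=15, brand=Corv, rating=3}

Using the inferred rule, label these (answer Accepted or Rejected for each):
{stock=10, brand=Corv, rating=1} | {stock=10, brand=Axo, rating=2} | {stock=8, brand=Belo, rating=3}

Rejected, Accepted, Rejected

Comparing the two groups points to one rule — brand is Axo.
{stock=10, brand=Corv, rating=1} — brand is Corv, hence Rejected. {stock=10, brand=Axo, rating=2} — brand is Axo, hence Accepted. {stock=8, brand=Belo, rating=3} — brand is Belo, hence Rejected.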